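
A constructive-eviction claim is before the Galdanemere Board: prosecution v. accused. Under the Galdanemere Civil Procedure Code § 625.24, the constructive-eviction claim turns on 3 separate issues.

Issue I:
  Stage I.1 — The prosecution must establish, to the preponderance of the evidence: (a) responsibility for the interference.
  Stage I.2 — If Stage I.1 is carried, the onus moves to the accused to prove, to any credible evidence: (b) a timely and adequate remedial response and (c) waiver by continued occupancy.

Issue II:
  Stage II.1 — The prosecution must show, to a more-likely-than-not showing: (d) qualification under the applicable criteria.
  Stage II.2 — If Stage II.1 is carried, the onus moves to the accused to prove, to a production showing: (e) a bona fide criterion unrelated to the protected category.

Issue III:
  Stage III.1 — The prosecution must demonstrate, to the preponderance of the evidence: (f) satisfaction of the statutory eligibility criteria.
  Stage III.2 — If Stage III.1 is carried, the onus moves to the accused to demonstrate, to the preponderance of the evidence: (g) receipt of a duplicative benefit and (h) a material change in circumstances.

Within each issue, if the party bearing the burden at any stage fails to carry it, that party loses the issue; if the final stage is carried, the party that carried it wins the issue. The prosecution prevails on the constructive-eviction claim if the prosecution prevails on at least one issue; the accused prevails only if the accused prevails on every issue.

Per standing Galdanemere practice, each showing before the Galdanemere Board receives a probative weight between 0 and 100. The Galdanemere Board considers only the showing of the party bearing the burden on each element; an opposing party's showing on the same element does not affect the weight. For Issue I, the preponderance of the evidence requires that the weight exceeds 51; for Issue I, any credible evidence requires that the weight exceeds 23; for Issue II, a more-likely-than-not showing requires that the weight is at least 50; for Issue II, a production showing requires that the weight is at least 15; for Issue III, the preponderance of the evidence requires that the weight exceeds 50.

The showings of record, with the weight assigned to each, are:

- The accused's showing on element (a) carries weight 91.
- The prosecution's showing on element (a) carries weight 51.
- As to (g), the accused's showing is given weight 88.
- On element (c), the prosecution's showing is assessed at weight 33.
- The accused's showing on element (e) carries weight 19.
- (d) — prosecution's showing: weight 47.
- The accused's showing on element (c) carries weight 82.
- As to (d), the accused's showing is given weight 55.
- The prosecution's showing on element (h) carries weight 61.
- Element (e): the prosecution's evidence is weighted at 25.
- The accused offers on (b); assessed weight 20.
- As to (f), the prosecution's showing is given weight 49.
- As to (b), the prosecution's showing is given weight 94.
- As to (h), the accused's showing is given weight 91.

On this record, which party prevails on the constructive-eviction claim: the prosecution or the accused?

— Issue I —
At Stage I.1 the prosecution must meet the preponderance of the evidence (weight exceeds 51): on (a) the weight is 51 (the accused's 91 is given no effect), which does not exceed 51, so (a) does not meet the standard.
  The prosecution does not carry Stage I.1.
The accused prevails on this issue.
— Issue II —
At Stage II.1 the prosecution must meet a more-likely-than-not showing (weight is at least 50): on (d) the weight is 47 (the accused's 55 is given no effect), which does not reach 50, so (d) does not meet the standard.
  Not every element is met, so the prosecution fails to carry Stage II.1.
So the accused prevails on this issue.
— Issue III —
Stage III.1 — burden on prosecution; standard: the preponderance of the evidence (weight exceeds 50).
    (f): 49 ≤ 50 [not met]
  Stage III.1 not carried; the prosecution fails its burden.
So the accused prevails on this issue.
Per-issue: Issue I → accused; Issue II → accused; Issue III → accused. The prosecution must prevail on at least one issue; overall, the accused prevails.

accused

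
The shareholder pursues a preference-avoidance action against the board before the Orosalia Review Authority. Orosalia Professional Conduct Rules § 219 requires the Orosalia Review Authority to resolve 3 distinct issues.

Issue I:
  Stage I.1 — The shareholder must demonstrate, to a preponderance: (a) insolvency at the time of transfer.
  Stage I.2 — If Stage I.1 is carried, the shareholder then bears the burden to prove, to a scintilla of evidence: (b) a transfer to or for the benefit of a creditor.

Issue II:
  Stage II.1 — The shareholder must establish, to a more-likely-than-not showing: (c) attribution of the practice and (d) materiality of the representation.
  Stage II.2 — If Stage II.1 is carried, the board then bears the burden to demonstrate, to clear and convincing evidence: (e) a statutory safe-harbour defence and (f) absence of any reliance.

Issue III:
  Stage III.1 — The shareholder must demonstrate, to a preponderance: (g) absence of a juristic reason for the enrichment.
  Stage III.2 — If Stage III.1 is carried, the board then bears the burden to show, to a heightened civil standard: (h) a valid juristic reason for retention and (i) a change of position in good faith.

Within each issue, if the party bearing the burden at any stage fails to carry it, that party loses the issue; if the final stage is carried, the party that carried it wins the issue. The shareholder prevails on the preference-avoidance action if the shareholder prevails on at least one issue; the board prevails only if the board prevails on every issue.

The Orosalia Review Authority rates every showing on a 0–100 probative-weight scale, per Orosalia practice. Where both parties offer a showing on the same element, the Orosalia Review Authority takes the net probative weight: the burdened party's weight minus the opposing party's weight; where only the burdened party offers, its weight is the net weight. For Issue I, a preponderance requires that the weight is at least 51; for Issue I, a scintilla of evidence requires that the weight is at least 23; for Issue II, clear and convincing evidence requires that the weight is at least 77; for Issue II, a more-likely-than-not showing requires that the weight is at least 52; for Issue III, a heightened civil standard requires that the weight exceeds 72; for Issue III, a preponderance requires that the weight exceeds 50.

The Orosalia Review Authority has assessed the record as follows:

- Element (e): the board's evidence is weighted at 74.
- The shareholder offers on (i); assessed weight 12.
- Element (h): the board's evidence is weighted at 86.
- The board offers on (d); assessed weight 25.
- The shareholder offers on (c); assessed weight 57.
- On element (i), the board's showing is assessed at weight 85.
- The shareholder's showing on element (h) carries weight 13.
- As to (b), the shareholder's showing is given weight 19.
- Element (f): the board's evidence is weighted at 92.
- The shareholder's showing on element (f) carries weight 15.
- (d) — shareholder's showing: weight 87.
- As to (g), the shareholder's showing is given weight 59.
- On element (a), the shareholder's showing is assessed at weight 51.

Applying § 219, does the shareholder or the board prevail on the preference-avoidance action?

— Issue I —
Stage I.1 — burden on shareholder; standard: a preponderance (weight is at least 51).
    (a): 51 ≥ 51 [met]
  All elements met. The shareholder retains the burden for Stage I.2.
Stage I.2 — burden on shareholder; standard: a scintilla of evidence (weight is at least 23).
    (b): 19 < 23 [not met]
  Stage I.2 not carried; the shareholder fails its burden.
The analysis ends at Stage I.2; the board prevails on this issue.
— Issue II —
Stage II.1 — burden on shareholder; standard: a more-likely-than-not showing (weight is at least 52).
    (c): 57 ≥ 52 [met]
    (d): 87 − 25 = 62 ≥ 52 [met]
  All elements met. The burden passes to the board.
Stage II.2 — burden on board; standard: clear and convincing evidence (weight is at least 77).
    (e): 74 < 77 [not met]
    (f): 92 − 15 = 77 ≥ 77 [met]
  The board does not carry Stage II.2.
So the shareholder prevails on this issue.
— Issue III —
At Stage III.1 the shareholder must meet a preponderance (weight exceeds 50): on (g) the weight is 59, which does exceed 50, so (g) meets the standard.
  The shareholder carries Stage III.1; the board now bears the burden.
At Stage III.2 the board must meet a heightened civil standard (weight exceeds 72): on (h) the weight is 86 less the opposing 13 gives net 73, > 72, so (h) meets the standard; on (i) the weight is 85 less the opposing 12 gives net 73, which does exceed 72, so (i) meets the standard.
  All elements met at the final stage.
All stages carried — the board prevails on this issue.
Per-issue: Issue I → board; Issue II → shareholder; Issue III → board. The shareholder must prevail on at least one issue; overall, the shareholder prevails.

shareholder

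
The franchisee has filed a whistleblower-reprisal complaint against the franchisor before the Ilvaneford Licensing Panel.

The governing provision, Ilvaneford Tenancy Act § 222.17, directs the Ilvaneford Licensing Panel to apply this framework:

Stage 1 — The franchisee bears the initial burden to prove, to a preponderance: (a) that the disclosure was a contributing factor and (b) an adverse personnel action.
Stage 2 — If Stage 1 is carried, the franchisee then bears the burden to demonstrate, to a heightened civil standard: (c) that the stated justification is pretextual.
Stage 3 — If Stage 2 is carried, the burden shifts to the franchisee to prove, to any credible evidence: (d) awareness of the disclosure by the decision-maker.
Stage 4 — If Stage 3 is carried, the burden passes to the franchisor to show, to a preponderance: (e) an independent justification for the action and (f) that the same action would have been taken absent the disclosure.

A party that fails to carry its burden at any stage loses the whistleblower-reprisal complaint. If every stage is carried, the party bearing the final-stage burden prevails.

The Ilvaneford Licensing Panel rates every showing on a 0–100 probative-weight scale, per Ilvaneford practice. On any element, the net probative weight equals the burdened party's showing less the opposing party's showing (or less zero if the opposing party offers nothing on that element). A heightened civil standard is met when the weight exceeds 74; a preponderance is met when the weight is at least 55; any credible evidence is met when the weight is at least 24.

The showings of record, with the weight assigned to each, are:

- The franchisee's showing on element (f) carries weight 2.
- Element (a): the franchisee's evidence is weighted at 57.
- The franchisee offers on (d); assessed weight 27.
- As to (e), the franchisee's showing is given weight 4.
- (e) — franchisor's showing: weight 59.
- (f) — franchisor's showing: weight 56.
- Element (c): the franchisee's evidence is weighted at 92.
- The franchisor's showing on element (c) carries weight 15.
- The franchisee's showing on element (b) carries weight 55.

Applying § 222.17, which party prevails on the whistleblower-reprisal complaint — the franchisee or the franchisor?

franchisee

At Stage 1 the franchisee must meet a preponderance (weight is at least 55): on (a) the weight is 57, which does reach 55, so (a) meets the standard; on (b) the weight is 55, ≥ 55, so (b) meets the standard.
  Stage 1 carried; the burden remains with the franchisee.
At Stage 2 the franchisee must meet a heightened civil standard (weight exceeds 74): on (c) the weight is 92 less the opposing 15 gives net 77, > 74, so (c) meets the standard.
  Stage 2 is satisfied; the franchisee continues to bear the burden.
At Stage 3 the franchisee must meet any credible evidence (weight is at least 24): on (d) the weight is 27, ≥ 24, so (d) meets the standard.
  Stage 3 is satisfied; the onus moves to the franchisor.
At Stage 4 the franchisor must meet a preponderance (weight is at least 55): on (e) the weight is 59 less the opposing 4 gives net 55, which does reach 55, so (e) meets the standard; on (f) the weight is 56 less the opposing 2 gives net 54, < 55, so (f) does not meet the standard.
  The franchisor does not carry Stage 4.
The franchisee prevails.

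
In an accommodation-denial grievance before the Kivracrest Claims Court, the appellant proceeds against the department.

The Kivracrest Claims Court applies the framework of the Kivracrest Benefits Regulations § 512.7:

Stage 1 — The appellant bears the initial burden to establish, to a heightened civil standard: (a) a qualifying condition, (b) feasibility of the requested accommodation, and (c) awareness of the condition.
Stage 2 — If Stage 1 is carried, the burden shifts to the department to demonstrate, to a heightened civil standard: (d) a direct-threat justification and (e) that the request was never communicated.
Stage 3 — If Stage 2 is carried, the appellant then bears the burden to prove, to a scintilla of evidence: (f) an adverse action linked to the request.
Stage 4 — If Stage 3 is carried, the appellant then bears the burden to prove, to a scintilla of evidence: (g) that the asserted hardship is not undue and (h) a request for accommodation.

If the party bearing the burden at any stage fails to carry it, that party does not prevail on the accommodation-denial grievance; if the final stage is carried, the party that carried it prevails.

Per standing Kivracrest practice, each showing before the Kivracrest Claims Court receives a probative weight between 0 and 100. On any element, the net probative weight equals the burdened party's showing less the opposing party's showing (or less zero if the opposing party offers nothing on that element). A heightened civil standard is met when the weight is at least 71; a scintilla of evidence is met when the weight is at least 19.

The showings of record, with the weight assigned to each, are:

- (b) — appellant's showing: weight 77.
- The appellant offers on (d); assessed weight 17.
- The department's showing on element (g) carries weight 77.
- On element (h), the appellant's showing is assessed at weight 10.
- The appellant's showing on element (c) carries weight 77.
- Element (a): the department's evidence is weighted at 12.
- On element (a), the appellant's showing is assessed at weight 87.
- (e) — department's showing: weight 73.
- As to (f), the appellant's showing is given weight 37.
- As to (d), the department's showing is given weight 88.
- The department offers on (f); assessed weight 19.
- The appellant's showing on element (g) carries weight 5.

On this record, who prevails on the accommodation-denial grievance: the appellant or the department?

department

At Stage 1 the appellant must meet a heightened civil standard (weight is at least 71): on (a) the weight is 87 less the opposing 12 gives net 75, ≥ 71, so (a) meets the standard; on (b) the weight is 77, which does reach 71, so (b) meets the standard; on (c) the weight is 77, ≥ 71, so (c) meets the standard.
  Stage 1 carried; the burden shifts to the department.
At Stage 2 the department must meet a heightened civil standard (weight is at least 71): on (d) the weight is 88 less the opposing 17 gives net 71, which does reach 71, so (d) meets the standard; on (e) the weight is 73, which does reach 71, so (e) meets the standard.
  Stage 2 carried; the burden shifts to the appellant.
At Stage 3 the appellant must meet a scintilla of evidence (weight is at least 19): on (f) the weight is 37 less the opposing 19 gives net 18, < 19, so (f) does not meet the standard.
  Not every element is met, so the appellant fails to carry Stage 3.
The department prevails.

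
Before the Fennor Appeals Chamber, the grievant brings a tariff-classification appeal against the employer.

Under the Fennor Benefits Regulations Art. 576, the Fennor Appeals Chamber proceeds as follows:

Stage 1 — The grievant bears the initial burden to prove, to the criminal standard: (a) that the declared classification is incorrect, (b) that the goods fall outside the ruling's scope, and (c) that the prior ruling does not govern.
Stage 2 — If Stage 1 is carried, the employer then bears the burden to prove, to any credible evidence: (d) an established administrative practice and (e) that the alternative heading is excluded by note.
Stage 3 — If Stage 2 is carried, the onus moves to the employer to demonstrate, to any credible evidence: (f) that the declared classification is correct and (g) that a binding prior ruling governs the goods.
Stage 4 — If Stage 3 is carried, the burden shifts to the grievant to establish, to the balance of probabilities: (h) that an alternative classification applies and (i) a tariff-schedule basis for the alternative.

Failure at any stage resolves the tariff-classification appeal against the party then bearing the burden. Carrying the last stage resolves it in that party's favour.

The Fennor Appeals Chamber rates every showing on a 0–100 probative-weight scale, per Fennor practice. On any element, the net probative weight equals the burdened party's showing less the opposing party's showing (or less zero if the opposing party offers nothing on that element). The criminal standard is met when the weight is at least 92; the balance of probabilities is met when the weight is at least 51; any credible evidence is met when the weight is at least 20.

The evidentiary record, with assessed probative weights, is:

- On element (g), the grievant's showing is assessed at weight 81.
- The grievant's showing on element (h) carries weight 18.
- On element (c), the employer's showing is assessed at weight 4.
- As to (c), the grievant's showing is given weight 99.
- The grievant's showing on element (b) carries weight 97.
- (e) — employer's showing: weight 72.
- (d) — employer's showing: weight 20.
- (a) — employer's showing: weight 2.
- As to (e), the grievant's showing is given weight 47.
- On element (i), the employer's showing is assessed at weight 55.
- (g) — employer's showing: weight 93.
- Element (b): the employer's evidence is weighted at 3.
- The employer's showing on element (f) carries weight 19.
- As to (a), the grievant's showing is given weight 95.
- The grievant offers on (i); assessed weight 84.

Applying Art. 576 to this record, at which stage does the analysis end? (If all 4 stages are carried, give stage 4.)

At Stage 1 the grievant must meet the criminal standard (weight is at least 92): on (a) the weight is 95 less the opposing 2 gives net 93, ≥ 92, so (a) meets the standard; on (b) the weight is 97 less the opposing 3 gives net 94, which does reach 92, so (b) meets the standard; on (c) the weight is 99 less the opposing 4 gives net 95, ≥ 92, so (c) meets the standard.
  All elements met. The burden passes to the employer.
At Stage 2 the employer must meet any credible evidence (weight is at least 20): on (d) the weight is 20, ≥ 20, so (d) meets the standard; on (e) the weight is 72 less the opposing 47 gives net 25, which does reach 20, so (e) meets the standard.
  All elements met. The employer retains the burden for Stage 3.
At Stage 3 the employer must meet any credible evidence (weight is at least 20): on (f) the weight is 19, < 20, so (f) does not meet the standard; on (g) the weight is 93 less the opposing 81 gives net 12, which does not reach 20, so (g) does not meet the standard.
  Not every element is met, so the employer fails to carry Stage 3.
The analysis ends at Stage 3; the grievant prevails.

stage 3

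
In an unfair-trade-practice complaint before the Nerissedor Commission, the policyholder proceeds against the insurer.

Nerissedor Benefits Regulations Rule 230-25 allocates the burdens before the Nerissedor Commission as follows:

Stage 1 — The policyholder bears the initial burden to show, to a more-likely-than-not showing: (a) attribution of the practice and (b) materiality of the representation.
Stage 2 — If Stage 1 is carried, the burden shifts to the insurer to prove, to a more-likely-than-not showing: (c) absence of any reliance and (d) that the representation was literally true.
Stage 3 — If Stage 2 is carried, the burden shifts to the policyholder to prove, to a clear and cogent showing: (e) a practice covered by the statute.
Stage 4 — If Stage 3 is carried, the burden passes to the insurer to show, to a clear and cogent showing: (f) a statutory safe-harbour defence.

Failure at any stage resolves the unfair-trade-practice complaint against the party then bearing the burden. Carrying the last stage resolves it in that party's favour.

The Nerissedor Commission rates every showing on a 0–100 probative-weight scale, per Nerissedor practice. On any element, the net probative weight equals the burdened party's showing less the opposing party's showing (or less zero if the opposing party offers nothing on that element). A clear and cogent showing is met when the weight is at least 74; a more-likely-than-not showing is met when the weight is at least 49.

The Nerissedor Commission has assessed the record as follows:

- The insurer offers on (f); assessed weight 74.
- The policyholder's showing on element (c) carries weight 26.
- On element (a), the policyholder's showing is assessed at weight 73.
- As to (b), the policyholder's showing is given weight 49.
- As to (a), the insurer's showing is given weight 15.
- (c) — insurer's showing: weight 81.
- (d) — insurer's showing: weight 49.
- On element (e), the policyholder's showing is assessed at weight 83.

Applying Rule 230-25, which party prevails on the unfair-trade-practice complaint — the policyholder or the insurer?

insurer

Stage 1 (policyholder, a more-likely-than-not showing, weight is at least 49): (a) net 73−15=58 ≥ 49 — meets; (b) 49 ≥ 49 — meets.
  Stage 1 carried; the burden shifts to the insurer.
Stage 2 (insurer, a more-likely-than-not showing, weight is at least 49): (c) net 81−26=55 ≥ 49 — meets; (d) 49 ≥ 49 — meets.
  Stage 2 carried; the burden shifts to the policyholder.
Stage 3 (policyholder, a clear and cogent showing, weight is at least 74): (e) 83 ≥ 74 — meets.
  Stage 3 carried; the burden shifts to the insurer.
Stage 4 (insurer, a clear and cogent showing, weight is at least 74): (f) 74 ≥ 74 — meets.
  Stage 4 carried; the final stage is satisfied.
All stages carried — the insurer prevails.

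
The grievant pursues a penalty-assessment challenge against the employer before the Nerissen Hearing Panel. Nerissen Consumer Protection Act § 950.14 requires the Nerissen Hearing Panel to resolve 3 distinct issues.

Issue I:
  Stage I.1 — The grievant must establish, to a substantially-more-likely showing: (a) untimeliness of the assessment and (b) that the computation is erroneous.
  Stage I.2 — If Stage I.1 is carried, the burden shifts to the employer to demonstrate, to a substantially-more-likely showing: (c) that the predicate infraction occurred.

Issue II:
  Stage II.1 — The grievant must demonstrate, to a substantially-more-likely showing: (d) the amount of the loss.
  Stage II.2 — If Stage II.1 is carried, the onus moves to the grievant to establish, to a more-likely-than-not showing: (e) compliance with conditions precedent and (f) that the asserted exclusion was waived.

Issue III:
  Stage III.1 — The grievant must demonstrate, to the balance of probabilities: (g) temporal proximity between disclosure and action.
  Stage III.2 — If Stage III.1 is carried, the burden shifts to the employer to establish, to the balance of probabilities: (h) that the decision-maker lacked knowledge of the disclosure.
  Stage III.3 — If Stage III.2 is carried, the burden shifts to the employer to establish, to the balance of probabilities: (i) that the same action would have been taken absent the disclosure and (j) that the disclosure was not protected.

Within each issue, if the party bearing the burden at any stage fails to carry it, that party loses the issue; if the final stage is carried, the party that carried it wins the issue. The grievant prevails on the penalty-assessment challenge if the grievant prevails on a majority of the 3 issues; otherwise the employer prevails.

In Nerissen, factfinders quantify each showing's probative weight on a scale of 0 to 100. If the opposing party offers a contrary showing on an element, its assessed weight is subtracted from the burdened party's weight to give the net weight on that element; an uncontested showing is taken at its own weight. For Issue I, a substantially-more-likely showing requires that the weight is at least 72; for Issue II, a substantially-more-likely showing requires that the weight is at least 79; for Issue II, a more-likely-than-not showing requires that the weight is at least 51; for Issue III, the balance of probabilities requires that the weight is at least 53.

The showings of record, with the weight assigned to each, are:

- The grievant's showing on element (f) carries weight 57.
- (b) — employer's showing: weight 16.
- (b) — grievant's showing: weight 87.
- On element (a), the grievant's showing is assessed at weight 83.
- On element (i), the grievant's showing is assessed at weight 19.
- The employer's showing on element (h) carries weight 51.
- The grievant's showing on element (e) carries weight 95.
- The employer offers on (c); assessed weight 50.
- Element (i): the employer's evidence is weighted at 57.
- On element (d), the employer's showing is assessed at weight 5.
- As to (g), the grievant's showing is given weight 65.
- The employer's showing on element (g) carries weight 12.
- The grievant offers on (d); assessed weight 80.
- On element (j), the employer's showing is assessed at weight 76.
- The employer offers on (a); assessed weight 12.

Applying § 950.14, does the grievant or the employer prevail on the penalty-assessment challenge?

— Issue I —
Stage I.1 (grievant, a substantially-more-likely showing, weight is at least 72): (a) net 83−12=71 < 72 — fails; (b) net 87−16=71 < 72 — fails.
  Not every element is met, so the grievant fails to carry Stage I.1.
So the employer prevails on this issue.
— Issue II —
Stage II.1 (grievant, a substantially-more-likely showing, weight is at least 79): (d) net 80−5=75 < 79 — fails.
  The grievant does not carry Stage II.1.
The employer prevails on this issue.
— Issue III —
Stage III.1 (grievant, the balance of probabilities, weight is at least 53): (g) net 65−12=53 ≥ 53 — meets.
  The grievant carries Stage III.1; the employer now bears the burden.
Stage III.2 (employer, the balance of probabilities, weight is at least 53): (h) 51 < 53 — fails.
  Stage III.2 not carried; the employer fails its burden.
The analysis ends at Stage III.2; the grievant prevails on this issue.
Per-issue: Issue I → employer; Issue II → employer; Issue III → grievant. The grievant must prevail on a majority of issues; overall, the employer prevails.

employer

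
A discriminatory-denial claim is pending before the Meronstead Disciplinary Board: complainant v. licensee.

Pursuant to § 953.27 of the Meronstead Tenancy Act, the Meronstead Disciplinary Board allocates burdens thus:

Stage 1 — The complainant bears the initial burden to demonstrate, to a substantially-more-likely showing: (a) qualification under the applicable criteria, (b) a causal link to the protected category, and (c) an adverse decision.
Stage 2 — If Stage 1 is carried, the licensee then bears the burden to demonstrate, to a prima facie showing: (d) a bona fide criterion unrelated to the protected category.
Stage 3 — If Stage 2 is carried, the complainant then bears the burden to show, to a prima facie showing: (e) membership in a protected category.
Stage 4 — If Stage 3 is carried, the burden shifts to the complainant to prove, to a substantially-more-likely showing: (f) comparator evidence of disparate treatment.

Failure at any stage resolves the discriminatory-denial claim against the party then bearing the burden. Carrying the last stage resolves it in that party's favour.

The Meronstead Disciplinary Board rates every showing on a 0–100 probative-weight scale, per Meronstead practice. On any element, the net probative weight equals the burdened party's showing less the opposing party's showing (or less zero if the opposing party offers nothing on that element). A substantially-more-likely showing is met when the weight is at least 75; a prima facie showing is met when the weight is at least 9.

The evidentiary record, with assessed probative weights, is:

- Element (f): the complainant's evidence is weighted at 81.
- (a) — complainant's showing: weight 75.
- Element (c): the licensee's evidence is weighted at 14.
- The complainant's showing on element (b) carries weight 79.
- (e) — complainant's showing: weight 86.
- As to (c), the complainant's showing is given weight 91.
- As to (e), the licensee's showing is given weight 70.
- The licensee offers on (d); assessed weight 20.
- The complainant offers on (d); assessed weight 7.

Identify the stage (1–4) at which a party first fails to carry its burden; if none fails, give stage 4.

At Stage 1 the complainant must meet a substantially-more-likely showing (weight is at least 75): on (a) the weight is 75, ≥ 75, so (a) meets the standard; on (b) the weight is 79, which does reach 75, so (b) meets the standard; on (c) the weight is 91 less the opposing 14 gives net 77, ≥ 75, so (c) meets the standard.
  Stage 1 is satisfied; the onus moves to the licensee.
At Stage 2 the licensee must meet a prima facie showing (weight is at least 9): on (d) the weight is 20 less the opposing 7 gives net 13, ≥ 9, so (d) meets the standard.
  Stage 2 carried; the burden shifts to the complainant.
At Stage 3 the complainant must meet a prima facie showing (weight is at least 9): on (e) the weight is 86 less the opposing 70 gives net 16, ≥ 9, so (e) meets the standard.
  Stage 3 is satisfied; the complainant continues to bear the burden.
At Stage 4 the complainant must meet a substantially-more-likely showing (weight is at least 75): on (f) the weight is 81, which does reach 75, so (f) meets the standard.
  Stage 4 carried; the final stage is satisfied.
Every stage carried; the complainant prevails.

stage 4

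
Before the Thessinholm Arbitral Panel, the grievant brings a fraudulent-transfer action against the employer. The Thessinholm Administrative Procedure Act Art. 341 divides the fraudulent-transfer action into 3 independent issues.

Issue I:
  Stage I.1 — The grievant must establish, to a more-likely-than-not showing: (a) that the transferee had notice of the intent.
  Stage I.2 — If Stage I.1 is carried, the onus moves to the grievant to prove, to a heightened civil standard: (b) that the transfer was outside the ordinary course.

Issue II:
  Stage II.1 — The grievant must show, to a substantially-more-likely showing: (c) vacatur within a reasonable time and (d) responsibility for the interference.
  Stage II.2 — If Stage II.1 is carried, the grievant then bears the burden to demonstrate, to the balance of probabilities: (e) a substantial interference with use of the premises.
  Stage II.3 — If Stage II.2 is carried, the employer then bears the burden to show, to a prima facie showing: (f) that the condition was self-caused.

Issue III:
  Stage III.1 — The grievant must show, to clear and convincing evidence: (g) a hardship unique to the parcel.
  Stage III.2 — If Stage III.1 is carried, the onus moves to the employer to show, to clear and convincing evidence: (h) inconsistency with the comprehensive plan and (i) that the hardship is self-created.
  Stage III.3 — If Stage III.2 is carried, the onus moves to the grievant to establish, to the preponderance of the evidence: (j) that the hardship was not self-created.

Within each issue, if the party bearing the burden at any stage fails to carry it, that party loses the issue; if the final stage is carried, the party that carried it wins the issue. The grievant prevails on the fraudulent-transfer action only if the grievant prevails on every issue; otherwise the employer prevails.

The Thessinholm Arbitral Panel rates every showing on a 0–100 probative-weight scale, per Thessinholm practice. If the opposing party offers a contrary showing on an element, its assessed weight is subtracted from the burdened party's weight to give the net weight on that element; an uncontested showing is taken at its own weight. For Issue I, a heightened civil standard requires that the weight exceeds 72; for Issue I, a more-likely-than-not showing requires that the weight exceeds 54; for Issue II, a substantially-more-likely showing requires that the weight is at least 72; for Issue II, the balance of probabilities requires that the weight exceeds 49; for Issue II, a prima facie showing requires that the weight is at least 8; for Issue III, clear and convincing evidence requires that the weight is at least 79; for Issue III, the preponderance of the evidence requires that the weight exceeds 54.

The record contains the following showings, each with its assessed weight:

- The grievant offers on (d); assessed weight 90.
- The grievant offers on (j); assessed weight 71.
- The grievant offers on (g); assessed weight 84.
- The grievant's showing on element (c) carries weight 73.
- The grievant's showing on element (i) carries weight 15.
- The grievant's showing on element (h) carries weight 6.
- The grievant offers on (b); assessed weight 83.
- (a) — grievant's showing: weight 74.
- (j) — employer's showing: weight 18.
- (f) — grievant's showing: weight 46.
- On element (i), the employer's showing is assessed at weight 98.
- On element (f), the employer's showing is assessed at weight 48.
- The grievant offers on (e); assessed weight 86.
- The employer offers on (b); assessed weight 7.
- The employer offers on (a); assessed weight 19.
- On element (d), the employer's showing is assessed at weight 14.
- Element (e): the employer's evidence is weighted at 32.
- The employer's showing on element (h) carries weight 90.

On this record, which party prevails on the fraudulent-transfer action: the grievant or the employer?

— Issue I —
Stage I.1 — burden on grievant; standard: a more-likely-than-not showing (weight exceeds 54).
    (a): 74 − 19 = 55 > 54 [met]
  All elements met. The grievant retains the burden for Stage I.2.
Stage I.2 — burden on grievant; standard: a heightened civil standard (weight exceeds 72).
    (b): 83 − 7 = 76 > 72 [met]
  The grievant carries the last stage.
All stages carried — the grievant prevails on this issue.
— Issue II —
Stage II.1 (grievant, a substantially-more-likely showing, weight is at least 72): (c) 73 ≥ 72 — meets; (d) net 90−14=76 ≥ 72 — meets.
  Stage II.1 is satisfied; the grievant continues to bear the burden.
Stage II.2 (grievant, the balance of probabilities, weight exceeds 49): (e) net 86−32=54 > 49 — meets.
  All elements met. The burden passes to the employer.
Stage II.3 (employer, a prima facie showing, weight is at least 8): (f) net 48−46=2 < 8 — fails.
  Not every element is met, so the employer fails to carry Stage II.3.
So the grievant prevails on this issue.
— Issue III —
Stage III.1 (grievant, clear and convincing evidence, weight is at least 79): (g) 84 ≥ 79 — meets.
  The grievant carries Stage III.1; the employer now bears the burden.
Stage III.2 (employer, clear and convincing evidence, weight is at least 79): (h) net 90−6=84 ≥ 79 — meets; (i) net 98−15=83 ≥ 79 — meets.
  Stage III.2 carried; the burden shifts to the grievant.
Stage III.3 (grievant, the preponderance of the evidence, weight exceeds 54): (j) net 71−18=53 ≤ 54 — fails.
  The grievant does not carry Stage III.3.
So the employer prevails on this issue.
Per-issue: Issue I → grievant; Issue II → grievant; Issue III → employer. The grievant must prevail on every issue; overall, the employer prevails.

employer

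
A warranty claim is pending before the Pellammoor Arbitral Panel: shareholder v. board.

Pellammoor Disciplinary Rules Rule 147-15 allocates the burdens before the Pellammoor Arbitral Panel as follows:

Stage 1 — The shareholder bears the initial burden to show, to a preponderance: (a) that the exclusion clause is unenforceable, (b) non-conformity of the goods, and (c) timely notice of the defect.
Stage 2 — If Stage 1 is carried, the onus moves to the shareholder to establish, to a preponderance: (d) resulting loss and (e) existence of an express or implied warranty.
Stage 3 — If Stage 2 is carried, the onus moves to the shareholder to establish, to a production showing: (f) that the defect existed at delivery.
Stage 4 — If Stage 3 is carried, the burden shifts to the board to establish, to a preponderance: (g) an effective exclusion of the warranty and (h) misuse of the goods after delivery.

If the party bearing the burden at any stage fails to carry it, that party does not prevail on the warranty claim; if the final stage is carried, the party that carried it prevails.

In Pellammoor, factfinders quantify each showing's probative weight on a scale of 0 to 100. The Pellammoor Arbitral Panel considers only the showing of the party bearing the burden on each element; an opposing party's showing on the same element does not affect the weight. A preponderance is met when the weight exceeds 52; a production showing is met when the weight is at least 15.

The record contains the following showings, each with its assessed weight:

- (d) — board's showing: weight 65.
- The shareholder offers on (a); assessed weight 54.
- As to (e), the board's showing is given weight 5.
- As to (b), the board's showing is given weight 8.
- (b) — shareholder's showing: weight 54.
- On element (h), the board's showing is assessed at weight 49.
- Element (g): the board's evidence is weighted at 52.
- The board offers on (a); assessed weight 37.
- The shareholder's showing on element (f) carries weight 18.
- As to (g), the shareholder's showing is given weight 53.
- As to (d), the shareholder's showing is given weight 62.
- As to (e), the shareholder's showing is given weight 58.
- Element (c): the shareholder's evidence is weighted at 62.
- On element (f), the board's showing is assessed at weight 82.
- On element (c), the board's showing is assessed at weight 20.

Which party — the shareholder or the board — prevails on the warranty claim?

Stage 1 — burden on shareholder; standard: a preponderance (weight exceeds 52).
    (a): 54 (board's 37 disregarded) > 52 [met]
    (b): 54 (board's 8 disregarded) > 52 [met]
    (c): 62 (board's 20 disregarded) > 52 [met]
  Stage 1 is satisfied; the shareholder continues to bear the burden.
Stage 2 — burden on shareholder; standard: a preponderance (weight exceeds 52).
    (d): 62 (board's 65 disregarded) > 52 [met]
    (e): 58 (board's 5 disregarded) > 52 [met]
  Stage 2 is satisfied; the shareholder continues to bear the burden.
Stage 3 — burden on shareholder; standard: a production showing (weight is at least 15).
    (f): 18 (board's 82 disregarded) ≥ 15 [met]
  Stage 3 is satisfied; the onus moves to the board.
Stage 4 — burden on board; standard: a preponderance (weight exceeds 52).
    (g): 52 (shareholder's 53 disregarded) ≤ 52 [not met]
    (h): 49 ≤ 52 [not met]
  Not every element is met, so the board fails to carry Stage 4.
The analysis ends at Stage 4; the shareholder prevails.

shareholder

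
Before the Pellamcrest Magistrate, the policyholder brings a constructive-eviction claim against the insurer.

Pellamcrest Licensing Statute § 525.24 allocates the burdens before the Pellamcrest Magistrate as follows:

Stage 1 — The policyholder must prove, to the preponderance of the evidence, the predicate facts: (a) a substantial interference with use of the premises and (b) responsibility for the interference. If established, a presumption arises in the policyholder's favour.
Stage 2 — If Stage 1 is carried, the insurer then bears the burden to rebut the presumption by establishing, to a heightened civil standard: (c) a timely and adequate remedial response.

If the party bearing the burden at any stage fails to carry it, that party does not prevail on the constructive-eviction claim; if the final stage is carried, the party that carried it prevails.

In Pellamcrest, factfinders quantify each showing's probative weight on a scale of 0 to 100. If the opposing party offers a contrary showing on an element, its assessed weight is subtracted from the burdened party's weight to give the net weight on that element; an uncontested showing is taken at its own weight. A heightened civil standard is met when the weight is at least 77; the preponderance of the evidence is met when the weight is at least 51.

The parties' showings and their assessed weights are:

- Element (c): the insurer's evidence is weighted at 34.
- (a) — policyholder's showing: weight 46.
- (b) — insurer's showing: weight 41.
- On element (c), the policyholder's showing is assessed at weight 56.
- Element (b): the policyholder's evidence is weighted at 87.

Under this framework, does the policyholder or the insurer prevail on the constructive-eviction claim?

Stage 1 (policyholder, the preponderance of the evidence, weight is at least 51): (a) 46 < 51 — fails; (b) net 87−41=46 < 51 — fails.
  The policyholder does not carry Stage 1.
The insurer prevails.

insurer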